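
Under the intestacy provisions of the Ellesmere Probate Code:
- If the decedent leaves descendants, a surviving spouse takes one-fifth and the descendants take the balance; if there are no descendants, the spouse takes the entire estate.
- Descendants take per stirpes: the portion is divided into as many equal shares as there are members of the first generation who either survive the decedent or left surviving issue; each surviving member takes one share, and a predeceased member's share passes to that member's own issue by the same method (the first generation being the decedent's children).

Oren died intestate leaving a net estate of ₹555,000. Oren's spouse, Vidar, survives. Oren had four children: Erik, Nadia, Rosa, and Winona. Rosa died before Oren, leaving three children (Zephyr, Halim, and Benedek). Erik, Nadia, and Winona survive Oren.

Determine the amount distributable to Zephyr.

Vidar takes one-fifth of ₹555,000 = ₹111,000. The remaining ₹444,000 passes to the descendants.
The descendants' portion (₹444,000) is divided into 4 shares of ₹111,000: Erik, Nadia, and Winona each take ₹111,000; Rosa's ₹111,000 share passes to Rosa's issue.
Rosa's share (₹111,000) is divided into 3 shares of ₹37,000: Zephyr, Halim, and Benedek each take ₹37,000.

Zephyr receives ₹37,000.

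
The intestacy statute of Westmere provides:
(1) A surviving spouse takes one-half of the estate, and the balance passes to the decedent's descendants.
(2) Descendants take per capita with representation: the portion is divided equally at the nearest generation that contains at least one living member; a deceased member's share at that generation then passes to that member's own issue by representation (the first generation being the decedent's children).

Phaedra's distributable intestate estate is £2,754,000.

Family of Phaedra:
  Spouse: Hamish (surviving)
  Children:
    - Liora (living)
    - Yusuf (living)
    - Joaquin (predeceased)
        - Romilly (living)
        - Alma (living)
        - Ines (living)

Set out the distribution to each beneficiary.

Hamish: £1,377,000; Liora: £459,000; Yusuf: £459,000; Romilly: £153,000; Alma: £153,000; Ines: £153,000

Hamish takes one-half of £2,754,000 = £1,377,000. The remaining £1,377,000 passes to the descendants.
The descendants' portion (£1,377,000) is divided into 3 shares of £459,000: Liora and Yusuf each take £459,000; Joaquin's £459,000 share passes to Joaquin's issue.
Joaquin's share (£459,000) is divided into 3 shares of £153,000: Romilly, Alma, and Ines each take £153,000.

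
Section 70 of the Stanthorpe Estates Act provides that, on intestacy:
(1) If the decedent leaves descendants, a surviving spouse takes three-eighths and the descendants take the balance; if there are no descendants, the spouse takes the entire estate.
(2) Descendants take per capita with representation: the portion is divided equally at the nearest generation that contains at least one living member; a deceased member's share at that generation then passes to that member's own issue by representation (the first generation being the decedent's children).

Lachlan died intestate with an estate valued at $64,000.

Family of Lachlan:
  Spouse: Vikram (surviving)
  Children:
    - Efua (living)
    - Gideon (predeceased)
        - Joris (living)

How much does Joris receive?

Vikram takes three-eighths of $64,000 = $24,000. The remaining $40,000 passes to the descendants.
The descendants' portion ($40,000) is divided into 2 shares of $20,000: Efua takes $20,000; Gideon's $20,000 share passes to Gideon's issue.
Gideon's share ($20,000) passes entirely to Joris.

Joris receives $20,000.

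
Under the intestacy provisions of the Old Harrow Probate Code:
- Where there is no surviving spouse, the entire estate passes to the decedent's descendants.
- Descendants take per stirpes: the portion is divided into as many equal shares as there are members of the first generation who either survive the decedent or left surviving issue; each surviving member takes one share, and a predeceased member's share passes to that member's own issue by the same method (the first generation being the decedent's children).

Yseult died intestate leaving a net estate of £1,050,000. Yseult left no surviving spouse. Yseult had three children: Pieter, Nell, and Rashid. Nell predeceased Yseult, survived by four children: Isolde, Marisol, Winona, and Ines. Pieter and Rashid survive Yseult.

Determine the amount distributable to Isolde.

The entire £1,050,000 passes to the descendants.
That amount (£1,050,000) is divided into 3 shares of £350,000: Pieter and Rashid each take £350,000; Nell's £350,000 share passes to Nell's issue.
Nell's share (£350,000) is divided into 4 shares of £87,500: Isolde, Marisol, Winona, and Ines each take £87,500.

Isolde receives £87,500.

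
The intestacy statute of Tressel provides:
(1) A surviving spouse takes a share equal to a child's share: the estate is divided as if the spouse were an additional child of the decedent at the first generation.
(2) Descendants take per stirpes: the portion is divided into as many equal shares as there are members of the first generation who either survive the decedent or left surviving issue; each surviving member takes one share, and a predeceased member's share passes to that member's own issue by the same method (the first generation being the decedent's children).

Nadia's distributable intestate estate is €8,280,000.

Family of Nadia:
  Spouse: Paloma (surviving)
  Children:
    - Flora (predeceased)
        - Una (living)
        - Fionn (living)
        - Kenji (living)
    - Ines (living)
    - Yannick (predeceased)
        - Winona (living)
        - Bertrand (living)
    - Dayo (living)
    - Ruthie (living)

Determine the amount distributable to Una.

Una receives €460,000.

The spouse counts as an additional share at the children's level, so there are 6 primary shares of €1,380,000. Paloma takes one such share (€1,380,000).
The children's combined portion (€6,900,000) is divided into 5 shares of €1,380,000: Ines, Dayo, and Ruthie each take €1,380,000; Flora's €1,380,000 share passes to Flora's issue; Yannick's €1,380,000 share passes to Yannick's issue.
Flora's share (€1,380,000) is divided into 3 shares of €460,000: Una, Fionn, and Kenji each take €460,000.
Yannick's share (€1,380,000) is divided into 2 shares of €690,000: Winona and Bertrand each take €690,000.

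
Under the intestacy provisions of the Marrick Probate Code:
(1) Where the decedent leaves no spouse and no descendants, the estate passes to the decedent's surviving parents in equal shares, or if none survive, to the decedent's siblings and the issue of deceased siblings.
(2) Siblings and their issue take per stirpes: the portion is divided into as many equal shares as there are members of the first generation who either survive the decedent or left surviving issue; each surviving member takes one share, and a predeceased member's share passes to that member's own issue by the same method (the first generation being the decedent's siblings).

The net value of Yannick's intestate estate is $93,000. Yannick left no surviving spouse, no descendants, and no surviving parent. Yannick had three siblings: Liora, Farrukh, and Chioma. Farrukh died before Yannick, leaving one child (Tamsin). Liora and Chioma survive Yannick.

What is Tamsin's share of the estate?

The entire $93,000 passes to the siblings and their issue.
That amount ($93,000) is divided into 3 shares of $31,000: Liora and Chioma each take $31,000; Farrukh's $31,000 share passes to Farrukh's issue.
Farrukh's share ($31,000) passes entirely to Tamsin.

Tamsin receives $31,000.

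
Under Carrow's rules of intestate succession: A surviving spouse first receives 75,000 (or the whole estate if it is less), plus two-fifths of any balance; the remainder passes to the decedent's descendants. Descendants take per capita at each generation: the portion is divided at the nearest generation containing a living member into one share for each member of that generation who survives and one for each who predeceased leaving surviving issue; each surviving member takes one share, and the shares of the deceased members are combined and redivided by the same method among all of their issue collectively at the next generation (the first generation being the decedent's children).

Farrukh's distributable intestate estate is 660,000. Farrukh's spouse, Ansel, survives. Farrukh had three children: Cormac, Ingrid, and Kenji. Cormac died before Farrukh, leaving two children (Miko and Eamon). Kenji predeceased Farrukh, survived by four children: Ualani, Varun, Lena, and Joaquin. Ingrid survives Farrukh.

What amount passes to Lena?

Lena receives 39,000.

Ansel first takes 75,000, leaving a balance of 585,000. Ansel then takes two-fifths of the balance (234,000), for a total of 309,000. The remaining 351,000 passes to the descendants.
The descendants' portion (351,000) is divided at the children's generation into 3 shares of 117,000. Ingrid takes 117,000. The 2 shares of the deceased (Cormac and Kenji) are combined into a pool of 234,000.
That pool (234,000) is divided at the grandchildren's generation equally among Miko, Eamon, Ualani, Varun, Lena, and Joaquin: 39,000 each.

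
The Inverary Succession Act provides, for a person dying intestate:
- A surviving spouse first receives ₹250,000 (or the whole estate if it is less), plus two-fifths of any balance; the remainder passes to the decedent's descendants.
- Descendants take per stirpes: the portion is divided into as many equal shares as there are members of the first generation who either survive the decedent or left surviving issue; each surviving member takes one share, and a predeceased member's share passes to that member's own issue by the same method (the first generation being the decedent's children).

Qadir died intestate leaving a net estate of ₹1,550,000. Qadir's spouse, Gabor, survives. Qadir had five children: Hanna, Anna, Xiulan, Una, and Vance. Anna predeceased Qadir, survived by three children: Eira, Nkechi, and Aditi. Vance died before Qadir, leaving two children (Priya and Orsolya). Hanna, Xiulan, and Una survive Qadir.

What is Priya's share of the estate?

Gabor first takes ₹250,000, leaving a balance of ₹1,300,000. Gabor then takes two-fifths of the balance (₹520,000), for a total of ₹770,000. The remaining ₹780,000 passes to the descendants.
The descendants' portion (₹780,000) is divided into 5 shares of ₹156,000: Hanna, Xiulan, and Una each take ₹156,000; Anna's ₹156,000 share passes to Anna's issue; Vance's ₹156,000 share passes to Vance's issue.
Anna's share (₹156,000) is divided into 3 shares of ₹52,000: Eira, Nkechi, and Aditi each take ₹52,000.
Vance's share (₹156,000) is divided into 2 shares of ₹78,000: Priya and Orsolya each take ₹78,000.

Priya receives ₹78,000.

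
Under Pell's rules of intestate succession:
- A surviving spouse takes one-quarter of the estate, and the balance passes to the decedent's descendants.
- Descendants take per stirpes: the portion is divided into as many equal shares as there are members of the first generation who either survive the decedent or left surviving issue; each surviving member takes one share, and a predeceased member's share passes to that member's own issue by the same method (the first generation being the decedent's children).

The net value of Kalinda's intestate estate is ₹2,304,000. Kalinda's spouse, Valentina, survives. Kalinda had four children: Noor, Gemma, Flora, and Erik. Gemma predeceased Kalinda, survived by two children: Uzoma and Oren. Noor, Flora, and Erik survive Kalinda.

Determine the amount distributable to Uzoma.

Valentina takes one-quarter of ₹2,304,000 = ₹576,000. The remaining ₹1,728,000 passes to the descendants.
The descendants' portion (₹1,728,000) is divided into 4 shares of ₹432,000: Noor, Flora, and Erik each take ₹432,000; Gemma's ₹432,000 share passes to Gemma's issue.
Gemma's share (₹432,000) is divided into 2 shares of ₹216,000: Uzoma and Oren each take ₹216,000.

Uzoma receives ₹216,000.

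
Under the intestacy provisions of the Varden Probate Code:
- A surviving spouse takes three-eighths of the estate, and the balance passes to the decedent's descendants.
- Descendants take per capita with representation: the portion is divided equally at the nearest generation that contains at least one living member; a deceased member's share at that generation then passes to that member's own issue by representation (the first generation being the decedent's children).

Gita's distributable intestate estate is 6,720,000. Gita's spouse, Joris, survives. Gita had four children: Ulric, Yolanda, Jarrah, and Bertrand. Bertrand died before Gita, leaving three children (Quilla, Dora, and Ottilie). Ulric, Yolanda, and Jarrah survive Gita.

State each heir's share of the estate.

Joris takes three-eighths of 6,720,000 = 2,520,000. The remaining 4,200,000 passes to the descendants.
The descendants' portion (4,200,000) is divided into 4 shares of 1,050,000: Ulric, Yolanda, and Jarrah each take 1,050,000; Bertrand's 1,050,000 share passes to Bertrand's issue.
Bertrand's share (1,050,000) is divided into 3 shares of 350,000: Quilla, Dora, and Ottilie each take 350,000.

Joris: 2,520,000; Ulric: 1,050,000; Yolanda: 1,050,000; Jarrah: 1,050,000; Quilla: 350,000; Dora: 350,000; Ottilie: 350,000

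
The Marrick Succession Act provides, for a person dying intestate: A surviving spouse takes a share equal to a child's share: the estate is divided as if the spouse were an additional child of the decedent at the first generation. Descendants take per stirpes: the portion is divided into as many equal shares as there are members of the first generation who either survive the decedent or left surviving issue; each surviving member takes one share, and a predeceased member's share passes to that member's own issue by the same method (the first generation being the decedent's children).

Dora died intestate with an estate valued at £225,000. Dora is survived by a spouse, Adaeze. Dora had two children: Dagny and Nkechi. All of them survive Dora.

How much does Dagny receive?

Dagny receives £75,000.

The spouse counts as an additional share at the children's level, so there are 3 primary shares of £75,000. Adaeze takes one such share (£75,000).
The children's combined portion (£150,000) is divided into 2 shares of £75,000: Dagny and Nkechi each take £75,000.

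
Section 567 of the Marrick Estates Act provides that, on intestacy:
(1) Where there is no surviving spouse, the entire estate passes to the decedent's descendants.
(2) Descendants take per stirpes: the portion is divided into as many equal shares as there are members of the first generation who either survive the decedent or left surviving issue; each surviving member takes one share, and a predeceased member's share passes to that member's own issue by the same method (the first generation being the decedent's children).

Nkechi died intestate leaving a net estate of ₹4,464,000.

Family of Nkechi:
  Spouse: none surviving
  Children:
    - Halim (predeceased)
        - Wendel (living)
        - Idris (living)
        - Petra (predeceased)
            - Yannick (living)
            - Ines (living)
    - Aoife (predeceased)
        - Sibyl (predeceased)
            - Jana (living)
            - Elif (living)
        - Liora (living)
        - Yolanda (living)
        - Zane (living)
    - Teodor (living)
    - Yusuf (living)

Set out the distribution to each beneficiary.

The entire ₹4,464,000 passes to the descendants.
That amount (₹4,464,000) is divided into 4 shares of ₹1,116,000: Teodor and Yusuf each take ₹1,116,000; Halim's ₹1,116,000 share passes to Halim's issue; Aoife's ₹1,116,000 share passes to Aoife's issue.
Halim's share (₹1,116,000) is divided into 3 shares of ₹372,000: Wendel and Idris each take ₹372,000; Petra's ₹372,000 share passes to Petra's issue.
Petra's share (₹372,000) is divided into 2 shares of ₹186,000: Yannick and Ines each take ₹186,000.
Aoife's share (₹1,116,000) is divided into 4 shares of ₹279,000: Liora, Yolanda, and Zane each take ₹279,000; Sibyl's ₹279,000 share passes to Sibyl's issue.
Sibyl's share (₹279,000) is divided into 2 shares of ₹139,500: Jana and Elif each take ₹139,500.

Wendel: ₹372,000; Idris: ₹372,000; Yannick: ₹186,000; Ines: ₹186,000; Jana: ₹139,500; Elif: ₹139,500; Liora: ₹279,000; Yolanda: ₹279,000; Zane: ₹279,000; Teodor: ₹1,116,000; Yusuf: ₹1,116,000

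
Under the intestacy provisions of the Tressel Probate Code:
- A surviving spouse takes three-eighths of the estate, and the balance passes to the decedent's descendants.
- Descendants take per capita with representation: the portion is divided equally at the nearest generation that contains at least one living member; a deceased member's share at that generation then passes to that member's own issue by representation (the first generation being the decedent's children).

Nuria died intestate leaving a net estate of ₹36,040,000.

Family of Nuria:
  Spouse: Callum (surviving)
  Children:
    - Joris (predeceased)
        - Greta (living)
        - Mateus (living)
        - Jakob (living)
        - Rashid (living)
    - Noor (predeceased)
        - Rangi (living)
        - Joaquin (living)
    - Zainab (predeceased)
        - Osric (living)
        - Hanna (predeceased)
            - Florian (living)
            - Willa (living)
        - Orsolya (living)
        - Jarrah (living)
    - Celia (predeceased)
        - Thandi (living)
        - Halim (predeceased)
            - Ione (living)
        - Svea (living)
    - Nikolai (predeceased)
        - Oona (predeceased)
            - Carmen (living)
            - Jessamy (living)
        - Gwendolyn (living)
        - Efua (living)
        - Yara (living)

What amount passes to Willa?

Willa receives ₹662,500.

Callum takes three-eighths of ₹36,040,000 = ₹13,515,000. The remaining ₹22,525,000 passes to the descendants.
No child survives, so the initial division is made at the grandchildren's generation.
The descendants' portion (₹22,525,000) is divided into 17 shares of ₹1,325,000: Greta, Mateus, Jakob, Rashid, Rangi, Joaquin, Osric, Orsolya, Jarrah, Thandi, Svea, Gwendolyn, Efua, and Yara each take ₹1,325,000; Hanna's ₹1,325,000 share passes to Hanna's issue; Halim's ₹1,325,000 share passes to Halim's issue; Oona's ₹1,325,000 share passes to Oona's issue.
Hanna's share (₹1,325,000) is divided into 2 shares of ₹662,500: Florian and Willa each take ₹662,500.
Halim's share (₹1,325,000) passes entirely to Ione.
Oona's share (₹1,325,000) is divided into 2 shares of ₹662,500: Carmen and Jessamy each take ₹662,500.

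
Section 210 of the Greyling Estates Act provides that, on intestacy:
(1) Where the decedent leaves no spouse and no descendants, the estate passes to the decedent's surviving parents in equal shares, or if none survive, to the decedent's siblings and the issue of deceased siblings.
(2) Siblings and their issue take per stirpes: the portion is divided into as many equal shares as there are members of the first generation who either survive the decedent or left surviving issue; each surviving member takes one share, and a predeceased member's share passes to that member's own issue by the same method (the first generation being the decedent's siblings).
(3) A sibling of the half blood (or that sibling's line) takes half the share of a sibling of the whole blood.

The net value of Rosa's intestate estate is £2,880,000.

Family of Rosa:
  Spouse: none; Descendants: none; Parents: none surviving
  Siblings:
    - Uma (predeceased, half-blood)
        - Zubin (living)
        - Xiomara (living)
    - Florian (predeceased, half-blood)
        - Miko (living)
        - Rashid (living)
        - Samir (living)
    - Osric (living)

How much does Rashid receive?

The entire £2,880,000 passes to the siblings and their issue.
Counting each half-blood sibling's line as half a unit, there are 2 units in £2,880,000, so one unit is £1,440,000. Whole-blood lines (Osric) take £1,440,000 each; half-blood lines (Uma and Florian) take £720,000 each.
Uma's share (£720,000) is divided into 2 shares of £360,000: Zubin and Xiomara each take £360,000.
Florian's share (£720,000) is divided into 3 shares of £240,000: Miko, Rashid, and Samir each take £240,000.

Rashid receives £240,000.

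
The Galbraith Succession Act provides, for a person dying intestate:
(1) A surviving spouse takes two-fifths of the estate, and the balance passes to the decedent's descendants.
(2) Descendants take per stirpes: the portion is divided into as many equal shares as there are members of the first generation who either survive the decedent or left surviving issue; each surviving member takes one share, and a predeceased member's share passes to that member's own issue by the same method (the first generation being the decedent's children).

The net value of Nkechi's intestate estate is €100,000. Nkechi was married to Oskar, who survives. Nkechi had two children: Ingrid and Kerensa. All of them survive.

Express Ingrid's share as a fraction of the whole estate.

Ingrid receives 3/10 of the estate.

Oskar takes two-fifths of €100,000 = €40,000. The remaining €60,000 passes to the descendants.
The descendants' portion (€60,000) is divided into 2 shares of €30,000: Ingrid and Kerensa each take €30,000.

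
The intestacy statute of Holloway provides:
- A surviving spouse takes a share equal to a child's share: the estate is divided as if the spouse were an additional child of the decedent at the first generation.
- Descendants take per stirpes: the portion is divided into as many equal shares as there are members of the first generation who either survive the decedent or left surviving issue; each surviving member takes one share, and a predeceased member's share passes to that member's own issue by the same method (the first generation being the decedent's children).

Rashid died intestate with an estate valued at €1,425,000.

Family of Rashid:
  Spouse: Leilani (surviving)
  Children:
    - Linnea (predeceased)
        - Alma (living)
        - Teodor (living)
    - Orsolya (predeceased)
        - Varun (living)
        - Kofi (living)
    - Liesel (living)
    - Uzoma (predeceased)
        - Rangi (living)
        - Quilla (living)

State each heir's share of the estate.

Leilani: €285,000; Alma: €142,500; Teodor: €142,500; Varun: €142,500; Kofi: €142,500; Liesel: €285,000; Rangi: €142,500; Quilla: €142,500

The spouse counts as an additional share at the children's level, so there are 5 primary shares of €285,000. Leilani takes one such share (€285,000).
The children's combined portion (€1,140,000) is divided into 4 shares of €285,000: Liesel takes €285,000; Linnea's €285,000 share passes to Linnea's issue; Orsolya's €285,000 share passes to Orsolya's issue; Uzoma's €285,000 share passes to Uzoma's issue.
Linnea's share (€285,000) is divided into 2 shares of €142,500: Alma and Teodor each take €142,500.
Orsolya's share (€285,000) is divided into 2 shares of €142,500: Varun and Kofi each take €142,500.
Uzoma's share (€285,000) is divided into 2 shares of €142,500: Rangi and Quilla each take €142,500.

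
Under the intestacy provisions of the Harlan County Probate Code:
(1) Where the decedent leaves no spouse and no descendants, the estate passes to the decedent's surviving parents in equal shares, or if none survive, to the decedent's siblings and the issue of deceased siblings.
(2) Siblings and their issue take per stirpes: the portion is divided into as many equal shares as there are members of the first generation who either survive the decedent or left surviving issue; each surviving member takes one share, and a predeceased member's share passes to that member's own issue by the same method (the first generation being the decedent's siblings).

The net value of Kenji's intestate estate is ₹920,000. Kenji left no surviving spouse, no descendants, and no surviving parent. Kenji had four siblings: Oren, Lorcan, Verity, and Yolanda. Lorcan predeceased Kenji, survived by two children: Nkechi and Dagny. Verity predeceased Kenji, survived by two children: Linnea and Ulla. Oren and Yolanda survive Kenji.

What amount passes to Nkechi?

The entire ₹920,000 passes to the siblings and their issue.
That amount (₹920,000) is divided into 4 shares of ₹230,000: Oren and Yolanda each take ₹230,000; Lorcan's ₹230,000 share passes to Lorcan's issue; Verity's ₹230,000 share passes to Verity's issue.
Lorcan's share (₹230,000) is divided into 2 shares of ₹115,000: Nkechi and Dagny each take ₹115,000.
Verity's share (₹230,000) is divided into 2 shares of ₹115,000: Linnea and Ulla each take ₹115,000.

Nkechi receives ₹115,000.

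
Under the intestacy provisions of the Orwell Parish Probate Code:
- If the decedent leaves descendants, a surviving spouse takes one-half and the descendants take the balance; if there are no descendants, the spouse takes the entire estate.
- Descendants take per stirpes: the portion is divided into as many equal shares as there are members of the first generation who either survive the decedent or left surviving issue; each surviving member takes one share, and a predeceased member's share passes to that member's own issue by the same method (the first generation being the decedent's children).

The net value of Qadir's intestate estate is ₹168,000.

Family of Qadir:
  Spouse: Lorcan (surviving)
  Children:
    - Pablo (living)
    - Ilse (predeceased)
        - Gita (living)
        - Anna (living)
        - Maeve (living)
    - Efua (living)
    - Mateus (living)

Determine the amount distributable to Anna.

Lorcan takes one-half of ₹168,000 = ₹84,000. The remaining ₹84,000 passes to the descendants.
The descendants' portion (₹84,000) is divided into 4 shares of ₹21,000: Pablo, Efua, and Mateus each take ₹21,000; Ilse's ₹21,000 share passes to Ilse's issue.
Ilse's share (₹21,000) is divided into 3 shares of ₹7,000: Gita, Anna, and Maeve each take ₹7,000.

Anna receives ₹7,000.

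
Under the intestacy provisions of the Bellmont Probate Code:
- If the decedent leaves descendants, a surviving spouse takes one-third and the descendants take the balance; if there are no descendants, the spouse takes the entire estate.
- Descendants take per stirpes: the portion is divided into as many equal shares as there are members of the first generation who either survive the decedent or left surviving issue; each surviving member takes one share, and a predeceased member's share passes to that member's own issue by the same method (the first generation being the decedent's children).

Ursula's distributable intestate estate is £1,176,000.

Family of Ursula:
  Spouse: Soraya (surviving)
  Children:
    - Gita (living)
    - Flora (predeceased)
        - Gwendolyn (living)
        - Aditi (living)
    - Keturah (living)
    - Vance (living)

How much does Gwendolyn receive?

Soraya takes one-third of £1,176,000 = £392,000. The remaining £784,000 passes to the descendants.
The descendants' portion (£784,000) is divided into 4 shares of £196,000: Gita, Keturah, and Vance each take £196,000; Flora's £196,000 share passes to Flora's issue.
Flora's share (£196,000) is divided into 2 shares of £98,000: Gwendolyn and Aditi each take £98,000.

Gwendolyn receives £98,000.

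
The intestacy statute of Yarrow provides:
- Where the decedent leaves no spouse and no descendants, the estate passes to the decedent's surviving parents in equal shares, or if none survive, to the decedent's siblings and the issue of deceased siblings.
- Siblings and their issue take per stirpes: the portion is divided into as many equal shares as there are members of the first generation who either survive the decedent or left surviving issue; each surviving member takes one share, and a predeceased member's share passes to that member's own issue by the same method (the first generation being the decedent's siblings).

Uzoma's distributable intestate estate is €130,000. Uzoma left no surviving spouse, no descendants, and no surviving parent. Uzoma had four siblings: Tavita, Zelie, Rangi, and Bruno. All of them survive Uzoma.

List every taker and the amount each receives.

The entire €130,000 passes to the siblings and their issue.
That amount (€130,000) is divided into 4 shares of €32,500: Tavita, Zelie, Rangi, and Bruno each take €32,500.

Tavita: €32,500; Zelie: €32,500; Rangi: €32,500; Bruno: €32,500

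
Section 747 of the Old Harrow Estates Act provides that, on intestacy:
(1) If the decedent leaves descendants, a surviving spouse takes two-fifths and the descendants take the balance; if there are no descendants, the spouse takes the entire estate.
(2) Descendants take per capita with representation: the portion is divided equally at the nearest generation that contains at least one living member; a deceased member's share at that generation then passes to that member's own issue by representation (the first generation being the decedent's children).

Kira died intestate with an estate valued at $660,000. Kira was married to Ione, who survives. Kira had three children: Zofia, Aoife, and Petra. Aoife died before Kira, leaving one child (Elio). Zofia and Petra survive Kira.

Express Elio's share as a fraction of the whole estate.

Ione takes two-fifths of $660,000 = $264,000. The remaining $396,000 passes to the descendants.
The descendants' portion ($396,000) is divided into 3 shares of $132,000: Zofia and Petra each take $132,000; Aoife's $132,000 share passes to Aoife's issue.
Aoife's share ($132,000) passes entirely to Elio.

Elio receives 1/5 of the estate.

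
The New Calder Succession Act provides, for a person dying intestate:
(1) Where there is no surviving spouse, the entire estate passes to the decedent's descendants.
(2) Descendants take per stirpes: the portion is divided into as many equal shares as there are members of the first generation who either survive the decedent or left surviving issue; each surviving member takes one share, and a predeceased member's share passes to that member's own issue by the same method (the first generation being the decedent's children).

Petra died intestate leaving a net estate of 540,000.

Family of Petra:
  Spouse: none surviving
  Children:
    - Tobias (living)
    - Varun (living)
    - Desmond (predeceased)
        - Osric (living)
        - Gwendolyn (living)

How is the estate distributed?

The entire 540,000 passes to the descendants.
That amount (540,000) is divided into 3 shares of 180,000: Tobias and Varun each take 180,000; Desmond's 180,000 share passes to Desmond's issue.
Desmond's share (180,000) is divided into 2 shares of 90,000: Osric and Gwendolyn each take 90,000.

Tobias: 180,000; Varun: 180,000; Osric: 90,000; Gwendolyn: 90,000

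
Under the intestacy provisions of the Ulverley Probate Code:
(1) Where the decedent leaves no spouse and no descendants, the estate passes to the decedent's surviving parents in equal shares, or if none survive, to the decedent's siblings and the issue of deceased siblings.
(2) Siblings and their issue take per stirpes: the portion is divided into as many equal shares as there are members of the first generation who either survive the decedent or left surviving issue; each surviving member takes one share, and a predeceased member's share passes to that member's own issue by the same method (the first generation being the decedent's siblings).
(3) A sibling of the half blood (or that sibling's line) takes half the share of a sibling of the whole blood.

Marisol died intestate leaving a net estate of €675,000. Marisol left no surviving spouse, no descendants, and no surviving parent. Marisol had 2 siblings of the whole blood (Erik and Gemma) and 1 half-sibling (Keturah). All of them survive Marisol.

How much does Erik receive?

Erik receives €270,000.

The entire €675,000 passes to the siblings and their issue.
Counting each half-blood sibling's line as half a unit, there are 5/2 units in €675,000, so one unit is €270,000. Whole-blood lines (Erik and Gemma) take €270,000 each; half-blood lines (Keturah) take €135,000 each.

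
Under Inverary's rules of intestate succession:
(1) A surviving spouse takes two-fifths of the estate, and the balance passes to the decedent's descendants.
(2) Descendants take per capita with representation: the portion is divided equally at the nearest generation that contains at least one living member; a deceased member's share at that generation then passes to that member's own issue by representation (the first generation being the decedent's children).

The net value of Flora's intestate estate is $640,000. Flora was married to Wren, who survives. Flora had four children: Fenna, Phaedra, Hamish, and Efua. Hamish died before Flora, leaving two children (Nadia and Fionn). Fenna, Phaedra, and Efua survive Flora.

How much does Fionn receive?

Fionn receives $48,000.

Wren takes two-fifths of $640,000 = $256,000. The remaining $384,000 passes to the descendants.
The descendants' portion ($384,000) is divided into 4 shares of $96,000: Fenna, Phaedra, and Efua each take $96,000; Hamish's $96,000 share passes to Hamish's issue.
Hamish's share ($96,000) is divided into 2 shares of $48,000: Nadia and Fionn each take $48,000.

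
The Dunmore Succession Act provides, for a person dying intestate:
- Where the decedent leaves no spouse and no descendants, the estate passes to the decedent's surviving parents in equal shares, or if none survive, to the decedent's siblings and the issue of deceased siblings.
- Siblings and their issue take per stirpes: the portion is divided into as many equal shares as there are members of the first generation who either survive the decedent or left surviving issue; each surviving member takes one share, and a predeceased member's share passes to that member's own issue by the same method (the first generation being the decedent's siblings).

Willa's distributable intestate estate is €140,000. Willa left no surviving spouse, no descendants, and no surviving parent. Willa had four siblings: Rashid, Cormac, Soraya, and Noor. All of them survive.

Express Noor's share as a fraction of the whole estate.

The entire €140,000 passes to the siblings and their issue.
That amount (€140,000) is divided into 4 shares of €35,000: Rashid, Cormac, Soraya, and Noor each take €35,000.

Noor receives 1/4 of the estate.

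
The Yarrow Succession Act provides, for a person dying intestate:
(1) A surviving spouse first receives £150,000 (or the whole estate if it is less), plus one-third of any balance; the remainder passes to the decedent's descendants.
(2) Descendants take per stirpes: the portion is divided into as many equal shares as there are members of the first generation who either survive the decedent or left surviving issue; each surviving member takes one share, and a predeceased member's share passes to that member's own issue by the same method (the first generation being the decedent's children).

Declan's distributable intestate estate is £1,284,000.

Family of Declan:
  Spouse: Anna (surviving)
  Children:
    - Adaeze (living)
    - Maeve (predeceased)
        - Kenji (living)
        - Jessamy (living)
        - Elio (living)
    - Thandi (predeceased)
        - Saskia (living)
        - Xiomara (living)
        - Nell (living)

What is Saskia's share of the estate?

Saskia receives £84,000.

Anna first takes £150,000, leaving a balance of £1,134,000. Anna then takes one-third of the balance (£378,000), for a total of £528,000. The remaining £756,000 passes to the descendants.
The descendants' portion (£756,000) is divided into 3 shares of £252,000: Adaeze takes £252,000; Maeve's £252,000 share passes to Maeve's issue; Thandi's £252,000 share passes to Thandi's issue.
Maeve's share (£252,000) is divided into 3 shares of £84,000: Kenji, Jessamy, and Elio each take £84,000.
Thandi's share (£252,000) is divided into 3 shares of £84,000: Saskia, Xiomara, and Nell each take £84,000.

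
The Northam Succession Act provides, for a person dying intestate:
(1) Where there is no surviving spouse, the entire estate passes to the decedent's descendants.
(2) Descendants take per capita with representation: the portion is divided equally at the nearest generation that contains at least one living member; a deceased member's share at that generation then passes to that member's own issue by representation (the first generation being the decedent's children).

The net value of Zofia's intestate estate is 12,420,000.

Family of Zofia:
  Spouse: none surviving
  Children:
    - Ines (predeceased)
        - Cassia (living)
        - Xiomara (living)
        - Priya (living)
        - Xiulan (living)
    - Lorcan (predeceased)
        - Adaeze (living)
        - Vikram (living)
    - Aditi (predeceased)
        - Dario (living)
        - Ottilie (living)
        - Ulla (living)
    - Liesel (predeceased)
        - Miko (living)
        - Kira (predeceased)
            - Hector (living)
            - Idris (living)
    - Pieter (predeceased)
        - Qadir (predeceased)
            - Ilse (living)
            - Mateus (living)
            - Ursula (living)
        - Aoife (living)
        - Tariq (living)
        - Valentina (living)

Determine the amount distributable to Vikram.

The entire 12,420,000 passes to the descendants.
No child survives, so the initial division is made at the grandchildren's generation.
That amount (12,420,000) is divided into 15 shares of 828,000: Cassia, Xiomara, Priya, Xiulan, Adaeze, Vikram, Dario, Ottilie, Ulla, Miko, Aoife, Tariq, and Valentina each take 828,000; Kira's 828,000 share passes to Kira's issue; Qadir's 828,000 share passes to Qadir's issue.
Kira's share (828,000) is divided into 2 shares of 414,000: Hector and Idris each take 414,000.
Qadir's share (828,000) is divided into 3 shares of 276,000: Ilse, Mateus, and Ursula each take 276,000.

Vikram receives 828,000.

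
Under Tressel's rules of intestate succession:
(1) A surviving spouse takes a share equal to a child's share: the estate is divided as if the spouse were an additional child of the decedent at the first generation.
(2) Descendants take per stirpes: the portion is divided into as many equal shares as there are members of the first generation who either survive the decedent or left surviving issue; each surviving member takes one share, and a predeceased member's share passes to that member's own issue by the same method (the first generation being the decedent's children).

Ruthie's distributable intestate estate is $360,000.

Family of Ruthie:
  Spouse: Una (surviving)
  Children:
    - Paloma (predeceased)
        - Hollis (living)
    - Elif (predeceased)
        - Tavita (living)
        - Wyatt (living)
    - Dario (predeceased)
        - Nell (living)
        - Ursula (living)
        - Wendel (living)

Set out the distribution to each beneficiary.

The spouse counts as an additional share at the children's level, so there are 4 primary shares of $90,000. Una takes one such share ($90,000).
The children's combined portion ($270,000) is divided into 3 shares of $90,000: Paloma's $90,000 share passes to Paloma's issue; Elif's $90,000 share passes to Elif's issue; Dario's $90,000 share passes to Dario's issue.
Paloma's share ($90,000) passes entirely to Hollis.
Elif's share ($90,000) is divided into 2 shares of $45,000: Tavita and Wyatt each take $45,000.
Dario's share ($90,000) is divided into 3 shares of $30,000: Nell, Ursula, and Wendel each take $30,000.

Una: $90,000; Hollis: $90,000; Tavita: $45,000; Wyatt: $45,000; Nell: $30,000; Ursula: $30,000; Wendel: $30,000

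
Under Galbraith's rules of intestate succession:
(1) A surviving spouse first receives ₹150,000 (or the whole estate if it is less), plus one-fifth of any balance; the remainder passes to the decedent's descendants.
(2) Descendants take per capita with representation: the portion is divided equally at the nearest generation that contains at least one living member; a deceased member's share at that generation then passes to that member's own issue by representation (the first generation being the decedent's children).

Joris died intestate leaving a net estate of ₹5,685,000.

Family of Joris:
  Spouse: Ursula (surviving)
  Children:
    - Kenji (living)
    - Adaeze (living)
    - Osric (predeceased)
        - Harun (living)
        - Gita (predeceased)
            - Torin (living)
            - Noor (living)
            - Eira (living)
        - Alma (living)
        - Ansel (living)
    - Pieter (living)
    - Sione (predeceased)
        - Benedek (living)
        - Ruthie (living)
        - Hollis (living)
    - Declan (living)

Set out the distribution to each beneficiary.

Ursula: ₹1,257,000; Kenji: ₹738,000; Adaeze: ₹738,000; Harun: ₹184,500; Torin: ₹61,500; Noor: ₹61,500; Eira: ₹61,500; Alma: ₹184,500; Ansel: ₹184,500; Pieter: ₹738,000; Benedek: ₹246,000; Ruthie: ₹246,000; Hollis: ₹246,000; Declan: ₹738,000

Ursula first takes ₹150,000, leaving a balance of ₹5,535,000. Ursula then takes one-fifth of the balance (₹1,107,000), for a total of ₹1,257,000. The remaining ₹4,428,000 passes to the descendants.
The descendants' portion (₹4,428,000) is divided into 6 shares of ₹738,000: Kenji, Adaeze, Pieter, and Declan each take ₹738,000; Osric's ₹738,000 share passes to Osric's issue; Sione's ₹738,000 share passes to Sione's issue.
Osric's share (₹738,000) is divided into 4 shares of ₹184,500: Harun, Alma, and Ansel each take ₹184,500; Gita's ₹184,500 share passes to Gita's issue.
Gita's share (₹184,500) is divided into 3 shares of ₹61,500: Torin, Noor, and Eira each take ₹61,500.
Sione's share (₹738,000) is divided into 3 shares of ₹246,000: Benedek, Ruthie, and Hollis each take ₹246,000.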